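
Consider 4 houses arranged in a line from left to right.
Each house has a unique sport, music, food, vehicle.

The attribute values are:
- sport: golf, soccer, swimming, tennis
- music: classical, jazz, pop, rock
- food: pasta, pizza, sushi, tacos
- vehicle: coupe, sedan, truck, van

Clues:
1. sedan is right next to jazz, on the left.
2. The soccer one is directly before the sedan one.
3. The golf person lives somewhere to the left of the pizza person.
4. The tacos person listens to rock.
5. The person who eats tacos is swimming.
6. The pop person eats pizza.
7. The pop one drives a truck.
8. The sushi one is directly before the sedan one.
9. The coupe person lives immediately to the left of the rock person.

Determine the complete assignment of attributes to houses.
Solution:

House | Sport | Music | Food | Vehicle
--------------------------------------
  1   | soccer | classical | sushi | coupe
  2   | swimming | rock | tacos | sedan
  3   | golf | jazz | pasta | van
  4   | tennis | pop | pizza | truck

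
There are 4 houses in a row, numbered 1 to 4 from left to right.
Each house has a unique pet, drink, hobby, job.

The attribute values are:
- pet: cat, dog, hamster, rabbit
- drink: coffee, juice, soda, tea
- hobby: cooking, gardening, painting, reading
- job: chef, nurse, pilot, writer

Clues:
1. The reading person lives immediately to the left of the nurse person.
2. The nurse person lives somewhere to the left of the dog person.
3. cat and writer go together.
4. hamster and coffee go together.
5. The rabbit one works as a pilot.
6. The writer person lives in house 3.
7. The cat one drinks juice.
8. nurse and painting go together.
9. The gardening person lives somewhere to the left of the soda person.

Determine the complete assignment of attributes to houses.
Solution:

House | Pet | Drink | Hobby | Job
---------------------------------
  1   | rabbit | tea | reading | pilot
  2   | hamster | coffee | painting | nurse
  3   | cat | juice | gardening | writer
  4   | dog | soda | cooking | chef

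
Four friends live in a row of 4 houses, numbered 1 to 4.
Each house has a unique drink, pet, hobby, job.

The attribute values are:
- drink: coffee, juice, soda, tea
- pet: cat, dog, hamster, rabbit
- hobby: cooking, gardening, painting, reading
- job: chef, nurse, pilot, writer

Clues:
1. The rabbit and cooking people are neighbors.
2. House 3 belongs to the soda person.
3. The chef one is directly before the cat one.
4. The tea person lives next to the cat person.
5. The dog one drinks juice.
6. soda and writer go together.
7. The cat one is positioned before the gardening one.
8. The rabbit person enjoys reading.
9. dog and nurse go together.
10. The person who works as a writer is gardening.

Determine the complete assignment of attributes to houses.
Solution:

House | Drink | Pet | Hobby | Job
---------------------------------
  1   | tea | rabbit | reading | chef
  2   | coffee | cat | cooking | pilot
  3   | soda | hamster | gardening | writer
  4   | juice | dog | painting | nurse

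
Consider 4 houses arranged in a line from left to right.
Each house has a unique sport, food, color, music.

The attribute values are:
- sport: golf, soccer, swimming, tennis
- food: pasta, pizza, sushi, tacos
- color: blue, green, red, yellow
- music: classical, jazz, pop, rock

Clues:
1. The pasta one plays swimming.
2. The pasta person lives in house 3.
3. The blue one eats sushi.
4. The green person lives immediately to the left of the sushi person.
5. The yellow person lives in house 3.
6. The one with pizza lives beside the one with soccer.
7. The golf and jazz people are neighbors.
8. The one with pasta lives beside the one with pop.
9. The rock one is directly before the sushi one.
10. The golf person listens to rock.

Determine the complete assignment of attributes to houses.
Solution:

House | Sport | Food | Color | Music
------------------------------------
  1   | golf | pizza | green | rock
  2   | soccer | sushi | blue | jazz
  3   | swimming | pasta | yellow | classical
  4   | tennis | tacos | red | pop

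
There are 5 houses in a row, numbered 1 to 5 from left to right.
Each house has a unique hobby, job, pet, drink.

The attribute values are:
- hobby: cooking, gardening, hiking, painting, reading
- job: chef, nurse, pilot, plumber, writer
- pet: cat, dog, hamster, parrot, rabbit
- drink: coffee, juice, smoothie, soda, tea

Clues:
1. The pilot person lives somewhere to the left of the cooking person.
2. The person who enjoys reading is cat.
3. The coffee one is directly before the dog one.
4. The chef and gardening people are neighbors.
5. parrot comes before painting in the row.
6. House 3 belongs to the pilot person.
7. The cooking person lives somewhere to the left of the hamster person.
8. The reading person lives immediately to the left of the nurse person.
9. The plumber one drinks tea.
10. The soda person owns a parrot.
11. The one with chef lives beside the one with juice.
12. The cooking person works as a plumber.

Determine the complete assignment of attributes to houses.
Solution:

House | Hobby | Job | Pet | Drink
---------------------------------
  1   | reading | chef | cat | coffee
  2   | gardening | nurse | dog | juice
  3   | hiking | pilot | parrot | soda
  4   | cooking | plumber | rabbit | tea
  5   | painting | writer | hamster | smoothie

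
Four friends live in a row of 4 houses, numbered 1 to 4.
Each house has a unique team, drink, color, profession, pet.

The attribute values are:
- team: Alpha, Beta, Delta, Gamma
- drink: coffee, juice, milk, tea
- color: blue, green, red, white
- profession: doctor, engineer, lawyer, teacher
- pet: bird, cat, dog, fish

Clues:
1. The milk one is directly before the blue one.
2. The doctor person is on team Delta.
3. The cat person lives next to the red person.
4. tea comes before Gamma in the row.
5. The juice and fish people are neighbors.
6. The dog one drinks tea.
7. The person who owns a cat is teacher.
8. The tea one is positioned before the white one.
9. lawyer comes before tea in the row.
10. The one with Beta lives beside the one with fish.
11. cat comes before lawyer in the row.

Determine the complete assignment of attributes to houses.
Solution:

House | Team | Drink | Color | Profession | Pet
-----------------------------------------------
  1   | Beta | juice | green | teacher | cat
  2   | Alpha | milk | red | lawyer | fish
  3   | Delta | tea | blue | doctor | dog
  4   | Gamma | coffee | white | engineer | bird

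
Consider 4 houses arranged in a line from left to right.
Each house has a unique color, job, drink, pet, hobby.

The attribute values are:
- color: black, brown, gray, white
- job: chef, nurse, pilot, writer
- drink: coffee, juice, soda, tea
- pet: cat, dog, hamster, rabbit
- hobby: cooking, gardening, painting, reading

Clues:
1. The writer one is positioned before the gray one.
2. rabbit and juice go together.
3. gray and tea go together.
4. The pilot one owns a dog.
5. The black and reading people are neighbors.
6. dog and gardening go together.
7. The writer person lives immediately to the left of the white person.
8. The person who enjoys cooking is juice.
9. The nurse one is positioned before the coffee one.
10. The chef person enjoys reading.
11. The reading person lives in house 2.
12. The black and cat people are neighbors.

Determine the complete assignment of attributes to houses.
Solution:

House | Color | Job | Drink | Pet | Hobby
-----------------------------------------
  1   | black | writer | juice | rabbit | cooking
  2   | white | chef | soda | cat | reading
  3   | gray | nurse | tea | hamster | painting
  4   | brown | pilot | coffee | dog | gardening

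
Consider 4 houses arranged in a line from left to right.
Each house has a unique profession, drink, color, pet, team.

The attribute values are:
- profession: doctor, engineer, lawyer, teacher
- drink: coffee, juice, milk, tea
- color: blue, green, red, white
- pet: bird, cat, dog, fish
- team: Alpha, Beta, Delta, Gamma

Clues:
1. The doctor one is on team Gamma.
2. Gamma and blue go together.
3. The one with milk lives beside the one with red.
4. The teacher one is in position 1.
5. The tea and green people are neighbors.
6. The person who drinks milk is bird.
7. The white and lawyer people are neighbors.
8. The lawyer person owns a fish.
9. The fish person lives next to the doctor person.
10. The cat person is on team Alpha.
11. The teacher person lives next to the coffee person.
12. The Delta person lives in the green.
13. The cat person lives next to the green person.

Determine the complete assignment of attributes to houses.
Solution:

House | Profession | Drink | Color | Pet | Team
-----------------------------------------------
  1   | teacher | tea | white | cat | Alpha
  2   | lawyer | coffee | green | fish | Delta
  3   | doctor | milk | blue | bird | Gamma
  4   | engineer | juice | red | dog | Beta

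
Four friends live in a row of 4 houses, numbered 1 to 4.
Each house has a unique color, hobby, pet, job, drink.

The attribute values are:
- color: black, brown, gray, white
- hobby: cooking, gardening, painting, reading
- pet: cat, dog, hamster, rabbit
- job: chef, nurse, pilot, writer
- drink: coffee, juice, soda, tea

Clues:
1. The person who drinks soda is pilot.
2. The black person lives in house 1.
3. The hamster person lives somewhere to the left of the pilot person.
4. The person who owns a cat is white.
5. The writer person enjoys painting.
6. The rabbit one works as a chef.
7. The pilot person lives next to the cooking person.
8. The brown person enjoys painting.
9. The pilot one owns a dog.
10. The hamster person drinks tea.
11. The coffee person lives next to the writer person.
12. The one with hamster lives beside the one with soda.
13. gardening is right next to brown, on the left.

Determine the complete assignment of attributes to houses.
Solution:

House | Color | Hobby | Pet | Job | Drink
-----------------------------------------
  1   | black | gardening | rabbit | chef | coffee
  2   | brown | painting | hamster | writer | tea
  3   | gray | reading | dog | pilot | soda
  4   | white | cooking | cat | nurse | juice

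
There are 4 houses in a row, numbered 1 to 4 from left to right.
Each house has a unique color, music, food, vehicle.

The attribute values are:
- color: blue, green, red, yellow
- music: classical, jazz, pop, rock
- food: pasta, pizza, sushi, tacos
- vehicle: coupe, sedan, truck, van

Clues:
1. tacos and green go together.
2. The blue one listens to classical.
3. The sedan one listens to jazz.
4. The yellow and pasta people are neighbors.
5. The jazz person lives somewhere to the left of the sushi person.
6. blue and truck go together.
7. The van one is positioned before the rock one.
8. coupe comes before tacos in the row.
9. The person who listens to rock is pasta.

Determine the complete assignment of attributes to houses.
Solution:

House | Color | Music | Food | Vehicle
--------------------------------------
  1   | yellow | pop | pizza | van
  2   | red | rock | pasta | coupe
  3   | green | jazz | tacos | sedan
  4   | blue | classical | sushi | truck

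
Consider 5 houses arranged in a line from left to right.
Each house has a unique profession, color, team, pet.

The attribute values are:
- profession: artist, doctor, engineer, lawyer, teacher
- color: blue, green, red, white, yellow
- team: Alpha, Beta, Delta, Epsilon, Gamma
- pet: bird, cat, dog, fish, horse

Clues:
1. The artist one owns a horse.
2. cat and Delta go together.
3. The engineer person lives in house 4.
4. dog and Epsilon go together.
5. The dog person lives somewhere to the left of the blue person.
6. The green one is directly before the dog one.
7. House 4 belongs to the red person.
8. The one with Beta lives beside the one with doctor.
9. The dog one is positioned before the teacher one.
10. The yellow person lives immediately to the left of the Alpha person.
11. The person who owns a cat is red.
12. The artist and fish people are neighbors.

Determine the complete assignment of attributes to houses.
Solution:

House | Profession | Color | Team | Pet
---------------------------------------
  1   | artist | yellow | Beta | horse
  2   | doctor | green | Alpha | fish
  3   | lawyer | white | Epsilon | dog
  4   | engineer | red | Delta | cat
  5   | teacher | blue | Gamma | bird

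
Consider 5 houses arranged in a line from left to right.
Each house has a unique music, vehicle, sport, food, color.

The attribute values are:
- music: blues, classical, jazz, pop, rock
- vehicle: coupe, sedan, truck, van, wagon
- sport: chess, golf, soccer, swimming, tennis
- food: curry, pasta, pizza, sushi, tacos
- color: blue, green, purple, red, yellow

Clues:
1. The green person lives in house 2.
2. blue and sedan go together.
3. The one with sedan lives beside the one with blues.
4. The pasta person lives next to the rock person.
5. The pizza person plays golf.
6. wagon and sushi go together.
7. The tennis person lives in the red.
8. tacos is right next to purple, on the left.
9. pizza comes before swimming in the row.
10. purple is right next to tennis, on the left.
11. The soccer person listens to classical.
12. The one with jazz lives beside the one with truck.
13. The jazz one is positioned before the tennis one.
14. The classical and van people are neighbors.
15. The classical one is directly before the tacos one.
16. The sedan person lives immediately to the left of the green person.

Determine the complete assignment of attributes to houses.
Solution:

House | Music | Vehicle | Sport | Food | Color
----------------------------------------------
  1   | classical | sedan | soccer | curry | blue
  2   | blues | van | chess | tacos | green
  3   | jazz | coupe | golf | pizza | purple
  4   | pop | truck | tennis | pasta | red
  5   | rock | wagon | swimming | sushi | yellow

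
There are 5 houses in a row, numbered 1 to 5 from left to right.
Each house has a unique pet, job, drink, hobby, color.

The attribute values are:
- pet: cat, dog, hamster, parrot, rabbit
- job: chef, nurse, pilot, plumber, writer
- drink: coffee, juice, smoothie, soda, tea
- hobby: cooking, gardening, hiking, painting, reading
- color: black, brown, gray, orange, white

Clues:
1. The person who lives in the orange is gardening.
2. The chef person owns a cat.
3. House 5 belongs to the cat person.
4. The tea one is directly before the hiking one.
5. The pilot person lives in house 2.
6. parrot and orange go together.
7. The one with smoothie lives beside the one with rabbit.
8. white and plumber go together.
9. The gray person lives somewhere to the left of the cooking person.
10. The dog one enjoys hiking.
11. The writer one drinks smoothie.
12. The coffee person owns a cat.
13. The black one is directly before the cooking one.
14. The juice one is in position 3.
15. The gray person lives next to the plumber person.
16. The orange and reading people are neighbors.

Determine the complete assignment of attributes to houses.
Solution:

House | Pet | Job | Drink | Hobby | Color
-----------------------------------------
  1   | parrot | writer | smoothie | gardening | orange
  2   | rabbit | pilot | tea | reading | gray
  3   | dog | plumber | juice | hiking | white
  4   | hamster | nurse | soda | painting | black
  5   | cat | chef | coffee | cooking | brown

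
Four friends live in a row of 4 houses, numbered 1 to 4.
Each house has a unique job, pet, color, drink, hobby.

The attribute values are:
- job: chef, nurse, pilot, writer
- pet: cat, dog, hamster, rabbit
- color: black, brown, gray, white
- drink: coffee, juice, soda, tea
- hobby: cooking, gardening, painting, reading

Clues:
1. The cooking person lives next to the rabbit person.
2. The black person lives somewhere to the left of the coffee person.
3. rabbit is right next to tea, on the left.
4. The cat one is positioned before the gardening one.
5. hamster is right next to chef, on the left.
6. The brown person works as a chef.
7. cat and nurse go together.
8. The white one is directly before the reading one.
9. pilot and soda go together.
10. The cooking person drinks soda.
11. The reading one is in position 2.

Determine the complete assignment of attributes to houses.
Solution:

House | Job | Pet | Color | Drink | Hobby
-----------------------------------------
  1   | pilot | hamster | white | soda | cooking
  2   | chef | rabbit | brown | juice | reading
  3   | nurse | cat | black | tea | painting
  4   | writer | dog | gray | coffee | gardening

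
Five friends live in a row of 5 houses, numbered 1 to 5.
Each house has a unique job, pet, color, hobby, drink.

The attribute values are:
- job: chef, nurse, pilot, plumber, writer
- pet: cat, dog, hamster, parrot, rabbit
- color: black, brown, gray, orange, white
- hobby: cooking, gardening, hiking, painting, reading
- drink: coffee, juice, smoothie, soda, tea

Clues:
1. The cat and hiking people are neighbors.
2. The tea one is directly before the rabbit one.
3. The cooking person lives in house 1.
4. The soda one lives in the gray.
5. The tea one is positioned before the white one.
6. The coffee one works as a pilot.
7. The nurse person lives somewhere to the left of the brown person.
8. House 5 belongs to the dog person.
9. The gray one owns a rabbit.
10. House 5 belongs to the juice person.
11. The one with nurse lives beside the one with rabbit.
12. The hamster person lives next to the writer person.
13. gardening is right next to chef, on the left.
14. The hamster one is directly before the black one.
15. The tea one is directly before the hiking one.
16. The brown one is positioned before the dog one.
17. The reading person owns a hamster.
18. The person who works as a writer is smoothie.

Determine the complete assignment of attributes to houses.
Solution:

House | Job | Pet | Color | Hobby | Drink
-----------------------------------------
  1   | nurse | cat | orange | cooking | tea
  2   | plumber | rabbit | gray | hiking | soda
  3   | pilot | hamster | brown | reading | coffee
  4   | writer | parrot | black | gardening | smoothie
  5   | chef | dog | white | painting | juice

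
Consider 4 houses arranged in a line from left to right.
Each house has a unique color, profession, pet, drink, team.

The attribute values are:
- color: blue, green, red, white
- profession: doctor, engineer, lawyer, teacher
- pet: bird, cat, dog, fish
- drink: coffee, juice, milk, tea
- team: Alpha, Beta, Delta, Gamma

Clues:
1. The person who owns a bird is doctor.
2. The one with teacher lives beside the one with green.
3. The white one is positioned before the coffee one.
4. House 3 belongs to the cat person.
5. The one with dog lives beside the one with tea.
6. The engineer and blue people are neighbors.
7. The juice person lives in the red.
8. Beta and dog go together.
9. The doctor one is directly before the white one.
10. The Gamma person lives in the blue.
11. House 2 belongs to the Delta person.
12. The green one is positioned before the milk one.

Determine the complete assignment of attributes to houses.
Solution:

House | Color | Profession | Pet | Drink | Team
-----------------------------------------------
  1   | red | teacher | dog | juice | Beta
  2   | green | doctor | bird | tea | Delta
  3   | white | engineer | cat | milk | Alpha
  4   | blue | lawyer | fish | coffee | Gamma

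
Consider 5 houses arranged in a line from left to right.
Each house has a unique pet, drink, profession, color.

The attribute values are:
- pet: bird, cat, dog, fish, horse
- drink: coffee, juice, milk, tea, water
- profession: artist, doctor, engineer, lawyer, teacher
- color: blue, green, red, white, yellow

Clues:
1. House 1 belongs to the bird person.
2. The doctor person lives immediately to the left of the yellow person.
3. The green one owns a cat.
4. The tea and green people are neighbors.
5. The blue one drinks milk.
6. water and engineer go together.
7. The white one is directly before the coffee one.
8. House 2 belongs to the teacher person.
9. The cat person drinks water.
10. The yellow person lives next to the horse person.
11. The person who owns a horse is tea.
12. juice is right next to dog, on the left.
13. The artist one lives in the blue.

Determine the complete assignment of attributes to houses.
Solution:

House | Pet | Drink | Profession | Color
----------------------------------------
  1   | bird | juice | doctor | white
  2   | dog | coffee | teacher | yellow
  3   | horse | tea | lawyer | red
  4   | cat | water | engineer | green
  5   | fish | milk | artist | blue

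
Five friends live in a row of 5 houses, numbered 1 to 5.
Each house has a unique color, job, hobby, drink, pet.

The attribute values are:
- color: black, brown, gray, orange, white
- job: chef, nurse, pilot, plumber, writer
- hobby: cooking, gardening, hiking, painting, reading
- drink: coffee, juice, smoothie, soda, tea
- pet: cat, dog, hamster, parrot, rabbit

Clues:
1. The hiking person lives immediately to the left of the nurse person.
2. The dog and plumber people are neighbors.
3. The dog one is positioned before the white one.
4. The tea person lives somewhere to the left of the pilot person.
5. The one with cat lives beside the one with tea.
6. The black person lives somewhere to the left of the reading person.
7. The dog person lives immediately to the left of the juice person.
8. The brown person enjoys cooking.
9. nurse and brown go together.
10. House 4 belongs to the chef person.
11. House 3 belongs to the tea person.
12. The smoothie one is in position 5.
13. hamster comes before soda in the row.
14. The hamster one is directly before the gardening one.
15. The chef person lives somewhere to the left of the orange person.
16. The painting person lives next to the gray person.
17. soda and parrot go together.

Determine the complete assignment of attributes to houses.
Solution:

House | Color | Job | Hobby | Drink | Pet
-----------------------------------------
  1   | black | writer | painting | coffee | dog
  2   | gray | plumber | hiking | juice | cat
  3   | brown | nurse | cooking | tea | hamster
  4   | white | chef | gardening | soda | parrot
  5   | orange | pilot | reading | smoothie | rabbit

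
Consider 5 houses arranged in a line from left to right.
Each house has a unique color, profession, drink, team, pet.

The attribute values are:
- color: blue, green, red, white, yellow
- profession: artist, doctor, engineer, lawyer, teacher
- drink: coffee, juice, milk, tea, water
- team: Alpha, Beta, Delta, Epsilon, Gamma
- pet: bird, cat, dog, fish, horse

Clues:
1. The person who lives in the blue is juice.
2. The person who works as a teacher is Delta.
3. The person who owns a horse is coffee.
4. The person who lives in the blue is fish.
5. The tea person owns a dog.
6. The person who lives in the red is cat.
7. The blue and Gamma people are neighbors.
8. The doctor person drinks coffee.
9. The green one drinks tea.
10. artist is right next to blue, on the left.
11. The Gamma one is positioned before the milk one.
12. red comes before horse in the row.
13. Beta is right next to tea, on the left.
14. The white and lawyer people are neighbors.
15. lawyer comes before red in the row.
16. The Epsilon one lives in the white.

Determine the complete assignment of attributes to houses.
Solution:

House | Color | Profession | Drink | Team | Pet
-----------------------------------------------
  1   | white | artist | water | Epsilon | bird
  2   | blue | lawyer | juice | Beta | fish
  3   | green | engineer | tea | Gamma | dog
  4   | red | teacher | milk | Delta | cat
  5   | yellow | doctor | coffee | Alpha | horse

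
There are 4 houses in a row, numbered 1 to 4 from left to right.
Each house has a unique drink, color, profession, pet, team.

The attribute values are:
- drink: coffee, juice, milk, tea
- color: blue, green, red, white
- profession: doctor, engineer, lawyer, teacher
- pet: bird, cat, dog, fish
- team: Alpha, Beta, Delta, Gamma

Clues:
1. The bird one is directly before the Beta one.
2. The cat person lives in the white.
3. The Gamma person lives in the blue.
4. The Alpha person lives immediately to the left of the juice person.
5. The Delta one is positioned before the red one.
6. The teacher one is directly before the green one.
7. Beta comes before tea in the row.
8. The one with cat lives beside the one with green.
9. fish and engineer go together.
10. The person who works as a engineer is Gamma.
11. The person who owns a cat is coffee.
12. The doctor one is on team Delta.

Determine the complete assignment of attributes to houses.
Solution:

House | Drink | Color | Profession | Pet | Team
-----------------------------------------------
  1   | coffee | white | teacher | cat | Alpha
  2   | juice | green | doctor | bird | Delta
  3   | milk | red | lawyer | dog | Beta
  4   | tea | blue | engineer | fish | Gamma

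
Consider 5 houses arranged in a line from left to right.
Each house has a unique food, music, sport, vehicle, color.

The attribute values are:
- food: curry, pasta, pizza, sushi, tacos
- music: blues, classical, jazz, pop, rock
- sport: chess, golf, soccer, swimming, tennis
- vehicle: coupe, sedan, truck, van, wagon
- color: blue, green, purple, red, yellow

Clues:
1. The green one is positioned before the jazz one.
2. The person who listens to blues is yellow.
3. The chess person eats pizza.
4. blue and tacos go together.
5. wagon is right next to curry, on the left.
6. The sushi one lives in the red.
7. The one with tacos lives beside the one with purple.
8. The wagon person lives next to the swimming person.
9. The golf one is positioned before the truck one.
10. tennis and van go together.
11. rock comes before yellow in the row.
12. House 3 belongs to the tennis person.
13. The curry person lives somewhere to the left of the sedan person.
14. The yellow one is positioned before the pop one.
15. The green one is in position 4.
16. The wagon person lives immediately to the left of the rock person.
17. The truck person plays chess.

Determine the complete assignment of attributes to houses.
Solution:

House | Food | Music | Sport | Vehicle | Color
----------------------------------------------
  1   | tacos | classical | golf | wagon | blue
  2   | curry | rock | swimming | coupe | purple
  3   | pasta | blues | tennis | van | yellow
  4   | pizza | pop | chess | truck | green
  5   | sushi | jazz | soccer | sedan | red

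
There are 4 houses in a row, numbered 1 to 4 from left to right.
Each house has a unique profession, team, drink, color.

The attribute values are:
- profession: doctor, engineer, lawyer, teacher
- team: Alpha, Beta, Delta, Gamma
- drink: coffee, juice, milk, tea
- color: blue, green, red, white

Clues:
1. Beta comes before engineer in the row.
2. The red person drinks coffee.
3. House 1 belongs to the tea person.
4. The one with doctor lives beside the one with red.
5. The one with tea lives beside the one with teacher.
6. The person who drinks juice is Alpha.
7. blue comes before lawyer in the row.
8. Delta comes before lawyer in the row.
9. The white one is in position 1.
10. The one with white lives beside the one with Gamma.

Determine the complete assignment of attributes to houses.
Solution:

House | Profession | Team | Drink | Color
-----------------------------------------
  1   | doctor | Beta | tea | white
  2   | teacher | Gamma | coffee | red
  3   | engineer | Delta | milk | blue
  4   | lawyer | Alpha | juice | green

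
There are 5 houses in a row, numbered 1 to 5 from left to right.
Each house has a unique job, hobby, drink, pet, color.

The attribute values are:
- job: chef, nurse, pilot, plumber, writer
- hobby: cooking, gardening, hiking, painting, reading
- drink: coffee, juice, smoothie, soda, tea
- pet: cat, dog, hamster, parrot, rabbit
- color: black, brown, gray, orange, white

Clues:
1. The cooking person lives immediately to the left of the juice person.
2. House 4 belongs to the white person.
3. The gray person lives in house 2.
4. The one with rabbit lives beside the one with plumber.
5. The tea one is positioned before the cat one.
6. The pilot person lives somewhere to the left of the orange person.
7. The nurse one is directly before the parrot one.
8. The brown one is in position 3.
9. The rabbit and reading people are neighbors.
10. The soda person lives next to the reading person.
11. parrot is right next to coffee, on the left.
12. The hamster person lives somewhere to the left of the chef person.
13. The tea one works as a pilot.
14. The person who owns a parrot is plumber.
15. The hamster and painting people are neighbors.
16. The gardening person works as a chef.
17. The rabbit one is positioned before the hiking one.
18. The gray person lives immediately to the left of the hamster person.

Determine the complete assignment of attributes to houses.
Solution:

House | Job | Hobby | Drink | Pet | Color
-----------------------------------------
  1   | nurse | cooking | soda | rabbit | black
  2   | plumber | reading | juice | parrot | gray
  3   | writer | hiking | coffee | hamster | brown
  4   | pilot | painting | tea | dog | white
  5   | chef | gardening | smoothie | cat | orange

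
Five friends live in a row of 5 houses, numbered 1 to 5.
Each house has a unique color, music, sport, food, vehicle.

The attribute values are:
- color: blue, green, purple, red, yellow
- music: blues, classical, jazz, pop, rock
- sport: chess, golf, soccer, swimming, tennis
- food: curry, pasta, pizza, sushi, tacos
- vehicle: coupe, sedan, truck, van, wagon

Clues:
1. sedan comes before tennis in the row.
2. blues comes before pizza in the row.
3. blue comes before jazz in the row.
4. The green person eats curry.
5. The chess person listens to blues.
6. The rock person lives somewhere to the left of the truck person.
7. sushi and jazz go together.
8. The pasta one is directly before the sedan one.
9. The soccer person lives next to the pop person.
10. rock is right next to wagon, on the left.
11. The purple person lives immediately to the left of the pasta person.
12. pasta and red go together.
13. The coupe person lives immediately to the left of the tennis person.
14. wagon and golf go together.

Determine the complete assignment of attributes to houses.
Solution:

House | Color | Music | Sport | Food | Vehicle
----------------------------------------------
  1   | purple | rock | soccer | tacos | van
  2   | red | pop | golf | pasta | wagon
  3   | green | blues | chess | curry | sedan
  4   | blue | classical | swimming | pizza | coupe
  5   | yellow | jazz | tennis | sushi | truck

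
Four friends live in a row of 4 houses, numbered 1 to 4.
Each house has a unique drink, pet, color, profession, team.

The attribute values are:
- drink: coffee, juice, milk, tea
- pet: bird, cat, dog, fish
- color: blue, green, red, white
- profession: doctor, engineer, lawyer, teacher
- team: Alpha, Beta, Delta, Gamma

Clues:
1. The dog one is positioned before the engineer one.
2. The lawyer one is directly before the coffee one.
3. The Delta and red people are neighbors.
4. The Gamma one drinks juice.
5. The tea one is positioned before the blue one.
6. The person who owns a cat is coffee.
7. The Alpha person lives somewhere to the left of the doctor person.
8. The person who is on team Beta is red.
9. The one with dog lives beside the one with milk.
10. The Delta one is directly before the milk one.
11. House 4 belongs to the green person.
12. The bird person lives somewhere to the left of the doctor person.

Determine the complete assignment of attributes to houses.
Solution:

House | Drink | Pet | Color | Profession | Team
-----------------------------------------------
  1   | tea | dog | white | teacher | Delta
  2   | milk | bird | red | lawyer | Beta
  3   | coffee | cat | blue | engineer | Alpha
  4   | juice | fish | green | doctor | Gamma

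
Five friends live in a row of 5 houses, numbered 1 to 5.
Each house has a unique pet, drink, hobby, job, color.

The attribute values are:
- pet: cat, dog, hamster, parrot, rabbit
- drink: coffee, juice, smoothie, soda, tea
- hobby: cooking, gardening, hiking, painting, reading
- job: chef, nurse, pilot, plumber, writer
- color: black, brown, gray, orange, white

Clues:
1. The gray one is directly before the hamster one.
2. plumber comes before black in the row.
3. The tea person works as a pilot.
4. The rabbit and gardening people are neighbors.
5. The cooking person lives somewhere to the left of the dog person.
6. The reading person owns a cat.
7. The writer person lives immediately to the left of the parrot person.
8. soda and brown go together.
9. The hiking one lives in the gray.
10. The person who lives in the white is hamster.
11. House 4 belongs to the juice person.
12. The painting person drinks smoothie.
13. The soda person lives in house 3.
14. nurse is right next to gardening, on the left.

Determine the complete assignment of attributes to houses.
Solution:

House | Pet | Drink | Hobby | Job | Color
-----------------------------------------
  1   | rabbit | coffee | hiking | nurse | gray
  2   | hamster | tea | gardening | pilot | white
  3   | cat | soda | reading | writer | brown
  4   | parrot | juice | cooking | plumber | orange
  5   | dog | smoothie | painting | chef | black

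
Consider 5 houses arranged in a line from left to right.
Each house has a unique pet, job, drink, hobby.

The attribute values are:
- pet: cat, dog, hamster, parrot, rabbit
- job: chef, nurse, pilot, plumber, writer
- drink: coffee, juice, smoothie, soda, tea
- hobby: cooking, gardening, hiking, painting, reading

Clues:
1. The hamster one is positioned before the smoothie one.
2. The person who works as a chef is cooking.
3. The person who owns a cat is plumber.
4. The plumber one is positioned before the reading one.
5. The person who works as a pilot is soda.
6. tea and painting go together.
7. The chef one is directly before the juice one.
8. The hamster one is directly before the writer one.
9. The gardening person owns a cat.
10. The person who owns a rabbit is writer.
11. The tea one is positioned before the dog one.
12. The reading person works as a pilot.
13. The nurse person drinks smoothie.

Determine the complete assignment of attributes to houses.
Solution:

House | Pet | Job | Drink | Hobby
---------------------------------
  1   | parrot | chef | coffee | cooking
  2   | cat | plumber | juice | gardening
  3   | hamster | pilot | soda | reading
  4   | rabbit | writer | tea | painting
  5   | dog | nurse | smoothie | hiking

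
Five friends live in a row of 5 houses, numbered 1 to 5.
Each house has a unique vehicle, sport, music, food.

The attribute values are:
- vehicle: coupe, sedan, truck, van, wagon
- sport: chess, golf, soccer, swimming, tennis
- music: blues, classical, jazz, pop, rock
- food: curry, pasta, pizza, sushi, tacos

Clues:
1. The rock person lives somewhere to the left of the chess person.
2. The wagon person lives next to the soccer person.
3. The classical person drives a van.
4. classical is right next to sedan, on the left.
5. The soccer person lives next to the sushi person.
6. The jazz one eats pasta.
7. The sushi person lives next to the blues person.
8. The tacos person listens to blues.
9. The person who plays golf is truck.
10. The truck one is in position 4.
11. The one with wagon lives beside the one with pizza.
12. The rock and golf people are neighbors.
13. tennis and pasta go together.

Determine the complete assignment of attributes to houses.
Solution:

House | Vehicle | Sport | Music | Food
--------------------------------------
  1   | wagon | tennis | jazz | pasta
  2   | van | soccer | classical | pizza
  3   | sedan | swimming | rock | sushi
  4   | truck | golf | blues | tacos
  5   | coupe | chess | pop | curry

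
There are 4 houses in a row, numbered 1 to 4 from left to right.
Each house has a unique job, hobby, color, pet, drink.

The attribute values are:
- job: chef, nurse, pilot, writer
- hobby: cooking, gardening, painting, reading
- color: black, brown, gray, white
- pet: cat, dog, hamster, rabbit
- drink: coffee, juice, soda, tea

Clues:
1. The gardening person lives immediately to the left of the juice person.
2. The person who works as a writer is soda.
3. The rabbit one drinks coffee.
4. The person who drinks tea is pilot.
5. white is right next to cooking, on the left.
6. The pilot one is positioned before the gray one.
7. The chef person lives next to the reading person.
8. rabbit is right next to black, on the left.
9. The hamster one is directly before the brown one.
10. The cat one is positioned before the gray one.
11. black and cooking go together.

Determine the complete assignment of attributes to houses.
Solution:

House | Job | Hobby | Color | Pet | Drink
-----------------------------------------
  1   | nurse | gardening | white | rabbit | coffee
  2   | chef | cooking | black | hamster | juice
  3   | pilot | reading | brown | cat | tea
  4   | writer | painting | gray | dog | soda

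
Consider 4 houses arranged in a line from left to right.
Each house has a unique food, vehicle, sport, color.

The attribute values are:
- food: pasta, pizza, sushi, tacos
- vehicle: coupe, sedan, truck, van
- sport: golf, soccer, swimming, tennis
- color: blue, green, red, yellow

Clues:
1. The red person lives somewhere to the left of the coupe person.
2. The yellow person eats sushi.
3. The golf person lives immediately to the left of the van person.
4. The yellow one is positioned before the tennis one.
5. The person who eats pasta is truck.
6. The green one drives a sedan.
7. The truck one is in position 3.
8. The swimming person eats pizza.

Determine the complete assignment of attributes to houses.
Solution:

House | Food | Vehicle | Sport | Color
--------------------------------------
  1   | tacos | sedan | golf | green
  2   | sushi | van | soccer | yellow
  3   | pasta | truck | tennis | red
  4   | pizza | coupe | swimming | blue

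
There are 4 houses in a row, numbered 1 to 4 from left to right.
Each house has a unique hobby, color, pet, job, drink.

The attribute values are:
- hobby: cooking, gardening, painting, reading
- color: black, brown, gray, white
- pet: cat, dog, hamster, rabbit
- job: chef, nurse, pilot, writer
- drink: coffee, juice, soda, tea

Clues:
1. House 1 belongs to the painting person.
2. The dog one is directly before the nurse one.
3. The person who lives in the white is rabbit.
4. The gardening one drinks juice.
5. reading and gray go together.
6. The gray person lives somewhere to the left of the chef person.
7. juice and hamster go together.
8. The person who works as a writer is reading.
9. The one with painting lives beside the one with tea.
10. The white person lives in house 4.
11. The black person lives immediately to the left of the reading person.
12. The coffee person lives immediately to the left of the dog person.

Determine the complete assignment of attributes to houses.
Solution:

House | Hobby | Color | Pet | Job | Drink
-----------------------------------------
  1   | painting | black | cat | pilot | coffee
  2   | reading | gray | dog | writer | tea
  3   | gardening | brown | hamster | nurse | juice
  4   | cooking | white | rabbit | chef | soda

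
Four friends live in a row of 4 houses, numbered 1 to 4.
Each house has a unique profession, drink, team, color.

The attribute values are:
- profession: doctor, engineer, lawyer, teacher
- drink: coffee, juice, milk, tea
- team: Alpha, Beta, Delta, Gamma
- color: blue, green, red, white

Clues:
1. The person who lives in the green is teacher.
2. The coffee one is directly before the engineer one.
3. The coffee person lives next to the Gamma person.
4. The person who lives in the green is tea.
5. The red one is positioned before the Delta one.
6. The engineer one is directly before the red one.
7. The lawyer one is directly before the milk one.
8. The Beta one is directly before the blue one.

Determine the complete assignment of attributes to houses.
Solution:

House | Profession | Drink | Team | Color
-----------------------------------------
  1   | lawyer | coffee | Beta | white
  2   | engineer | milk | Gamma | blue
  3   | doctor | juice | Alpha | red
  4   | teacher | tea | Delta | green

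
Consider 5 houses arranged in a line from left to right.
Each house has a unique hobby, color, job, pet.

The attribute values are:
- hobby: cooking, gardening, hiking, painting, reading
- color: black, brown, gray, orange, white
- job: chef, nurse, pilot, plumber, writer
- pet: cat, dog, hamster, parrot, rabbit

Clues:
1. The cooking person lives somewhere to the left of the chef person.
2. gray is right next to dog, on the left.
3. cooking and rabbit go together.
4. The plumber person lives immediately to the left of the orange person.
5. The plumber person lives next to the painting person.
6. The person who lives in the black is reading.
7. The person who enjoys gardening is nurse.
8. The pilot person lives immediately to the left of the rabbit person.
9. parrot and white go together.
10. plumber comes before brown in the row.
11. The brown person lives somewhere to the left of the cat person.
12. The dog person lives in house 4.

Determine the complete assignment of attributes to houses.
Solution:

House | Hobby | Color | Job | Pet
---------------------------------
  1   | hiking | white | plumber | parrot
  2   | painting | orange | pilot | hamster
  3   | cooking | gray | writer | rabbit
  4   | gardening | brown | nurse | dog
  5   | reading | black | chef | cat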